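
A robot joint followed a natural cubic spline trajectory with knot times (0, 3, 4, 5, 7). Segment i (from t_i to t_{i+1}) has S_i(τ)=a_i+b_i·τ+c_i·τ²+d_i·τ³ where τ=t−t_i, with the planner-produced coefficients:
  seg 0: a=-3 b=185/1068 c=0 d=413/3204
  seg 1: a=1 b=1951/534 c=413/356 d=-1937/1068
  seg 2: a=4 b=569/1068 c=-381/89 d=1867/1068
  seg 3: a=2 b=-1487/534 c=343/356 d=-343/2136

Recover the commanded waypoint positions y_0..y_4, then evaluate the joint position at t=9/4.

y_0=-3 y_1=1 y_2=4 y_3=2 y_4=-1
S(9/4) = -26019/22784

y_0 = S_0(0) = a_0 = -3
y_1 = S_1(0) = a_1 = 1
y_2 = S_2(0) = a_2 = 4
y_3 = S_3(0) = a_3 = 2
y_4 = S_3(2) = -1
t_q=9/4 is in segment 0 (τ=9/4); S_0(τ)=-26019/22784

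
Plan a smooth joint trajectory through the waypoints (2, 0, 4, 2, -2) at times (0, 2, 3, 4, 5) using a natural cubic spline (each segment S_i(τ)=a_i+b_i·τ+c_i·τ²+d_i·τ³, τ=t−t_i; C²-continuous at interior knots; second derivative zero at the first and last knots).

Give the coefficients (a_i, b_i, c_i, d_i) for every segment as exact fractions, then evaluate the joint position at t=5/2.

Δ: Δ0=-1, Δ1=4, Δ2=-2, Δ3=-4
row 1: diag=6, rhs=30; c'=1/6, d'=5
row 2: denom=4−1·1/6=23/6; d'=(-36−1·5)/(23/6)=-246/23
row 3: denom=4−1·6/23=86/23; d'=(-12−1·-246/23)/(86/23)=-15/43
back: M3=-15/43
back: M2=-246/23−6/23·-15/43=-456/43
back: M1=5−1/6·-456/43=291/43
M: M0=0, M1=291/43, M2=-456/43, M3=-15/43, M4=0
seg 0: a=2, c=M0/2=0, d=(M1−M0)/(6·2)=97/172, b=Δ0−h0·(2M0+M1)/6=-140/43
seg 1: a=0, c=M1/2=291/86, d=(M2−M1)/(6·1)=-249/86, b=Δ1−h1·(2M1+M2)/6=151/43
seg 2: a=4, c=M2/2=-228/43, d=(M3−M2)/(6·1)=147/86, b=Δ2−h2·(2M2+M3)/6=137/86
seg 3: a=2, c=M3/2=-15/86, d=(M4−M3)/(6·1)=5/86, b=Δ3−h3·(2M3+M4)/6=-167/43
t_q=5/2 → seg 1, τ=1/2; S=0+151/43·τ+291/86·τ²+-249/86·τ³=1541/688

  seg 0: a=2 b=-140/43 c=0 d=97/172
  seg 1: a=0 b=151/43 c=291/86 d=-249/86
  seg 2: a=4 b=137/86 c=-228/43 d=147/86
  seg 3: a=2 b=-167/43 c=-15/86 d=5/86
S(5/2) = 1541/688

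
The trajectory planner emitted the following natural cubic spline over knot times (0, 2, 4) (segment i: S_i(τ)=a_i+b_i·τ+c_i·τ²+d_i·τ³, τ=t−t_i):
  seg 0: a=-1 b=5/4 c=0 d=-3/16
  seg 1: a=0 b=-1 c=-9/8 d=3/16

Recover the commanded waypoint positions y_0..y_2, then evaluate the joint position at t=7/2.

y_0=-1 y_1=0 y_2=-5
S(7/2) = -435/128

y_0 = S_0(0) = a_0 = -1
y_1 = S_1(0) = a_1 = 0
y_2 = S_1(2) = -5
t_q=7/2 is in segment 1 (τ=3/2); S_1(τ)=-435/128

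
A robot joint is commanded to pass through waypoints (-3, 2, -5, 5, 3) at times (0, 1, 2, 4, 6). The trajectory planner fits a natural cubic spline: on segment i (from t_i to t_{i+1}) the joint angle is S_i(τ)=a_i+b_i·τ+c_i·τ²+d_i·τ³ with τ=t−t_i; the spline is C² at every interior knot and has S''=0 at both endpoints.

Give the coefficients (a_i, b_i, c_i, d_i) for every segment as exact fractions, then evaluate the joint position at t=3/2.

Δ: Δ0=5, Δ1=-7, Δ2=5, Δ3=-1
row 1: diag=4, rhs=-72; c'=1/4, d'=-18
row 2: denom=6−1·1/4=23/4; d'=(72−1·-18)/(23/4)=360/23
row 3: denom=8−2·8/23=168/23; d'=(-36−2·360/23)/(168/23)=-129/14
back: M3=-129/14
back: M2=360/23−8/23·-129/14=132/7
back: M1=-18−1/4·132/7=-159/7
M: M0=0, M1=-159/7, M2=132/7, M3=-129/14, M4=0
seg 0: a=-3, c=M0/2=0, d=(M1−M0)/(6·1)=-53/14, b=Δ0−h0·(2M0+M1)/6=123/14
seg 1: a=2, c=M1/2=-159/14, d=(M2−M1)/(6·1)=97/14, b=Δ1−h1·(2M1+M2)/6=-18/7
seg 2: a=-5, c=M2/2=66/7, d=(M3−M2)/(6·2)=-131/56, b=Δ2−h2·(2M2+M3)/6=-9/2
seg 3: a=5, c=M3/2=-129/28, d=(M4−M3)/(6·2)=43/56, b=Δ3−h3·(2M3+M4)/6=36/7
t_q=3/2 → seg 1, τ=1/2; S=2+-18/7·τ+-159/14·τ²+97/14·τ³=-141/112

  seg 0: a=-3 b=123/14 c=0 d=-53/14
  seg 1: a=2 b=-18/7 c=-159/14 d=97/14
  seg 2: a=-5 b=-9/2 c=66/7 d=-131/56
  seg 3: a=5 b=36/7 c=-129/28 d=43/56
S(3/2) = -141/112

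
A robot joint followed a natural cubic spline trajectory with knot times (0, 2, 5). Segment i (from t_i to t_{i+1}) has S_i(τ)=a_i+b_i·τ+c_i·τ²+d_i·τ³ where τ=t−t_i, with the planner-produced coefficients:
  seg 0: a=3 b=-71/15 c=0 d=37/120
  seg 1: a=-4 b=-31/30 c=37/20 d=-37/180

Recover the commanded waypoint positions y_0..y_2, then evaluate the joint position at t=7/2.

y_0=3 y_1=-4 y_2=4
S(7/2) = -333/160

y_0 = S_0(0) = a_0 = 3
y_1 = S_1(0) = a_1 = -4
y_2 = S_1(3) = 4
t_q=7/2 is in segment 1 (τ=3/2); S_1(τ)=-333/160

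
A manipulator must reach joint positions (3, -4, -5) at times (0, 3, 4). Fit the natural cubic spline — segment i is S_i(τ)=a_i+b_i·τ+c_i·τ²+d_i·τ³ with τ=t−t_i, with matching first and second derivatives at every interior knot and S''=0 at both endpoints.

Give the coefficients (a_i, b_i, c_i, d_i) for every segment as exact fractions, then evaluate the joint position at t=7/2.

Δ: Δ0=-7/3, Δ1=-1
row 1: diag=8, rhs=8; c'=1/8, d'=1
back: M1=1
M: M0=0, M1=1, M2=0
seg 0: a=3, c=M0/2=0, d=(M1−M0)/(6·3)=1/18, b=Δ0−h0·(2M0+M1)/6=-17/6
seg 1: a=-4, c=M1/2=1/2, d=(M2−M1)/(6·1)=-1/6, b=Δ1−h1·(2M1+M2)/6=-4/3
t_q=7/2 → seg 1, τ=1/2; S=-4+-4/3·τ+1/2·τ²+-1/6·τ³=-73/16

  seg 0: a=3 b=-17/6 c=0 d=1/18
  seg 1: a=-4 b=-4/3 c=1/2 d=-1/6
S(7/2) = -73/16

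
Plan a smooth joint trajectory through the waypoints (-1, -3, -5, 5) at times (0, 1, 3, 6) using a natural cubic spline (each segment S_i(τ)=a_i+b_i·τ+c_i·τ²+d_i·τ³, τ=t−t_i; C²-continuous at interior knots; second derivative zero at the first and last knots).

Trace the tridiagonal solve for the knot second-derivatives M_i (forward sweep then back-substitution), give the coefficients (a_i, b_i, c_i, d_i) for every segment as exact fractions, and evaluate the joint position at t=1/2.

Δ: Δ0=-2, Δ1=-1, Δ2=10/3
row 1: diag=6, rhs=6; c'=1/3, d'=1
row 2: denom=10−2·1/3=28/3; d'=(26−2·1)/(28/3)=18/7
back: M2=18/7
back: M1=1−1/3·18/7=1/7
M: M0=0, M1=1/7, M2=18/7, M3=0
seg 0: a=-1, c=M0/2=0, d=(M1−M0)/(6·1)=1/42, b=Δ0−h0·(2M0+M1)/6=-85/42
seg 1: a=-3, c=M1/2=1/14, d=(M2−M1)/(6·2)=17/84, b=Δ1−h1·(2M1+M2)/6=-41/21
seg 2: a=-5, c=M2/2=9/7, d=(M3−M2)/(6·3)=-1/7, b=Δ2−h2·(2M2+M3)/6=16/21
t_q=1/2 → seg 0, τ=1/2; S=-1+-85/42·τ+0·τ²+1/42·τ³=-225/112

  seg 0: a=-1 b=-85/42 c=0 d=1/42
  seg 1: a=-3 b=-41/21 c=1/14 d=17/84
  seg 2: a=-5 b=16/21 c=9/7 d=-1/7
S(1/2) = -225/112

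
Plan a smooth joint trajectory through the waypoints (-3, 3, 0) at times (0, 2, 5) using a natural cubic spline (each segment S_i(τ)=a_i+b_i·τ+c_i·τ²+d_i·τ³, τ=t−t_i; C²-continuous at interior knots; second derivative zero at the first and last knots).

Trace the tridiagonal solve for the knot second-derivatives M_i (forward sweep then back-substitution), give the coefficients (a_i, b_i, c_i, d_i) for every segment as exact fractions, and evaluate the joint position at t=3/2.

Δ: Δ0=3, Δ1=-1
row 1: diag=10, rhs=-24; c'=3/10, d'=-12/5
back: M1=-12/5
M: M0=0, M1=-12/5, M2=0
seg 0: a=-3, c=M0/2=0, d=(M1−M0)/(6·2)=-1/5, b=Δ0−h0·(2M0+M1)/6=19/5
seg 1: a=3, c=M1/2=-6/5, d=(M2−M1)/(6·3)=2/15, b=Δ1−h1·(2M1+M2)/6=7/5
t_q=3/2 → seg 0, τ=3/2; S=-3+19/5·τ+0·τ²+-1/5·τ³=81/40

  seg 0: a=-3 b=19/5 c=0 d=-1/5
  seg 1: a=3 b=7/5 c=-6/5 d=2/15
S(3/2) = 81/40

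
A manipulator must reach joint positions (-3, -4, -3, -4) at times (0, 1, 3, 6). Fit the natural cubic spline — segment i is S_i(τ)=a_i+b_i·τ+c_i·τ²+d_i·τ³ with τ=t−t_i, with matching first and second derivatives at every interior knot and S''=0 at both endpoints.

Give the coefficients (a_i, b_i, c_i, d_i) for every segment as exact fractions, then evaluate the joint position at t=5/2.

  seg 0: a=-3 b=-109/84 c=0 d=25/84
  seg 1: a=-4 b=-17/42 c=25/28 d=-37/168
  seg 2: a=-3 b=11/21 c=-3/7 d=1/21
S(5/2) = -1497/448

Δ: Δ0=-1, Δ1=1/2, Δ2=-1/3
row 1: diag=6, rhs=9; c'=1/3, d'=3/2
row 2: denom=10−2·1/3=28/3; d'=(-5−2·3/2)/(28/3)=-6/7
back: M2=-6/7
back: M1=3/2−1/3·-6/7=25/14
M: M0=0, M1=25/14, M2=-6/7, M3=0
seg 0: a=-3, c=M0/2=0, d=(M1−M0)/(6·1)=25/84, b=Δ0−h0·(2M0+M1)/6=-109/84
seg 1: a=-4, c=M1/2=25/28, d=(M2−M1)/(6·2)=-37/168, b=Δ1−h1·(2M1+M2)/6=-17/42
seg 2: a=-3, c=M2/2=-3/7, d=(M3−M2)/(6·3)=1/21, b=Δ2−h2·(2M2+M3)/6=11/21
t_q=5/2 → seg 1, τ=3/2; S=-4+-17/42·τ+25/28·τ²+-37/168·τ³=-1497/448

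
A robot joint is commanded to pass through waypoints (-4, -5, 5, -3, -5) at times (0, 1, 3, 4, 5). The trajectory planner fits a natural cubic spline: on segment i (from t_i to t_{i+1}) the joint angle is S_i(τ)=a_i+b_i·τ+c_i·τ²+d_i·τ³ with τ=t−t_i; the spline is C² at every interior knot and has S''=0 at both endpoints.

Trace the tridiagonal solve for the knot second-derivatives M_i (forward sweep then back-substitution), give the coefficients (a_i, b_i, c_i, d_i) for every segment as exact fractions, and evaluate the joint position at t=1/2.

Δ: Δ0=-1, Δ1=5, Δ2=-8, Δ3=-2
row 1: diag=6, rhs=36; c'=1/3, d'=6
row 2: denom=6−2·1/3=16/3; d'=(-78−2·6)/(16/3)=-135/8
row 3: denom=4−1·3/16=61/16; d'=(36−1·-135/8)/(61/16)=846/61
back: M3=846/61
back: M2=-135/8−3/16·846/61=-1188/61
back: M1=6−1/3·-1188/61=762/61
M: M0=0, M1=762/61, M2=-1188/61, M3=846/61, M4=0
seg 0: a=-4, c=M0/2=0, d=(M1−M0)/(6·1)=127/61, b=Δ0−h0·(2M0+M1)/6=-188/61
seg 1: a=-5, c=M1/2=381/61, d=(M2−M1)/(6·2)=-325/122, b=Δ1−h1·(2M1+M2)/6=193/61
seg 2: a=5, c=M2/2=-594/61, d=(M3−M2)/(6·1)=339/61, b=Δ2−h2·(2M2+M3)/6=-233/61
seg 3: a=-3, c=M3/2=423/61, d=(M4−M3)/(6·1)=-141/61, b=Δ3−h3·(2M3+M4)/6=-404/61
t_q=1/2 → seg 0, τ=1/2; S=-4+-188/61·τ+0·τ²+127/61·τ³=-2577/488

  seg 0: a=-4 b=-188/61 c=0 d=127/61
  seg 1: a=-5 b=193/61 c=381/61 d=-325/122
  seg 2: a=5 b=-233/61 c=-594/61 d=339/61
  seg 3: a=-3 b=-404/61 c=423/61 d=-141/61
S(1/2) = -2577/488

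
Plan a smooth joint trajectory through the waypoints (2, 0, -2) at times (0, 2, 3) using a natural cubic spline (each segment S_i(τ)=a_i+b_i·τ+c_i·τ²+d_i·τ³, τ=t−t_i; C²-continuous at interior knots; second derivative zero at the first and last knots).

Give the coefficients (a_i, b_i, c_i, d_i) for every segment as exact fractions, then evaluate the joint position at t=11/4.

Δ: Δ0=-1, Δ1=-2
row 1: diag=6, rhs=-6; c'=1/6, d'=-1
back: M1=-1
M: M0=0, M1=-1, M2=0
seg 0: a=2, c=M0/2=0, d=(M1−M0)/(6·2)=-1/12, b=Δ0−h0·(2M0+M1)/6=-2/3
seg 1: a=0, c=M1/2=-1/2, d=(M2−M1)/(6·1)=1/6, b=Δ1−h1·(2M1+M2)/6=-5/3
t_q=11/4 → seg 1, τ=3/4; S=0+-5/3·τ+-1/2·τ²+1/6·τ³=-187/128

  seg 0: a=2 b=-2/3 c=0 d=-1/12
  seg 1: a=0 b=-5/3 c=-1/2 d=1/6
S(11/4) = -187/128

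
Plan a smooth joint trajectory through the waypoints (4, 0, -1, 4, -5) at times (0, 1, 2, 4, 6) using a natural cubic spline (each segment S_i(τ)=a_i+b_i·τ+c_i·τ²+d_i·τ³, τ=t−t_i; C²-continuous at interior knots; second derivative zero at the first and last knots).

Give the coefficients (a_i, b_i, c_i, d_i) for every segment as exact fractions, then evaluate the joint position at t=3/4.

  seg 0: a=4 b=-127/28 c=0 d=15/28
  seg 1: a=0 b=-41/14 c=45/28 d=9/28
  seg 2: a=-1 b=5/4 c=18/7 d=-109/112
  seg 3: a=4 b=-1/7 c=-183/56 d=61/112
S(3/4) = 211/256

Δ: Δ0=-4, Δ1=-1, Δ2=5/2, Δ3=-9/2
row 1: diag=4, rhs=18; c'=1/4, d'=9/2
row 2: denom=6−1·1/4=23/4; d'=(21−1·9/2)/(23/4)=66/23
row 3: denom=8−2·8/23=168/23; d'=(-42−2·66/23)/(168/23)=-183/28
back: M3=-183/28
back: M2=66/23−8/23·-183/28=36/7
back: M1=9/2−1/4·36/7=45/14
M: M0=0, M1=45/14, M2=36/7, M3=-183/28, M4=0
seg 0: a=4, c=M0/2=0, d=(M1−M0)/(6·1)=15/28, b=Δ0−h0·(2M0+M1)/6=-127/28
seg 1: a=0, c=M1/2=45/28, d=(M2−M1)/(6·1)=9/28, b=Δ1−h1·(2M1+M2)/6=-41/14
seg 2: a=-1, c=M2/2=18/7, d=(M3−M2)/(6·2)=-109/112, b=Δ2−h2·(2M2+M3)/6=5/4
seg 3: a=4, c=M3/2=-183/56, d=(M4−M3)/(6·2)=61/112, b=Δ3−h3·(2M3+M4)/6=-1/7
t_q=3/4 → seg 0, τ=3/4; S=4+-127/28·τ+0·τ²+15/28·τ³=211/256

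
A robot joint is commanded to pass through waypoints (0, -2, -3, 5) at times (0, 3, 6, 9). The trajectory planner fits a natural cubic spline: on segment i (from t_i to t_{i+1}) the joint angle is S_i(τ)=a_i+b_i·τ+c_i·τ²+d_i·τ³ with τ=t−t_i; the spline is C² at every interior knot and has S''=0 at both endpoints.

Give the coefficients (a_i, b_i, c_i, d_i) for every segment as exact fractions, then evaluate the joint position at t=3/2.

  seg 0: a=0 b=-5/9 c=0 d=-1/81
  seg 1: a=-2 b=-8/9 c=-1/9 d=8/81
  seg 2: a=-3 b=10/9 c=7/9 d=-7/81
S(3/2) = -7/8

Δ: Δ0=-2/3, Δ1=-1/3, Δ2=8/3
row 1: diag=12, rhs=2; c'=1/4, d'=1/6
row 2: denom=12−3·1/4=45/4; d'=(18−3·1/6)/(45/4)=14/9
back: M2=14/9
back: M1=1/6−1/4·14/9=-2/9
M: M0=0, M1=-2/9, M2=14/9, M3=0
seg 0: a=0, c=M0/2=0, d=(M1−M0)/(6·3)=-1/81, b=Δ0−h0·(2M0+M1)/6=-5/9
seg 1: a=-2, c=M1/2=-1/9, d=(M2−M1)/(6·3)=8/81, b=Δ1−h1·(2M1+M2)/6=-8/9
seg 2: a=-3, c=M2/2=7/9, d=(M3−M2)/(6·3)=-7/81, b=Δ2−h2·(2M2+M3)/6=10/9
t_q=3/2 → seg 0, τ=3/2; S=0+-5/9·τ+0·τ²+-1/81·τ³=-7/8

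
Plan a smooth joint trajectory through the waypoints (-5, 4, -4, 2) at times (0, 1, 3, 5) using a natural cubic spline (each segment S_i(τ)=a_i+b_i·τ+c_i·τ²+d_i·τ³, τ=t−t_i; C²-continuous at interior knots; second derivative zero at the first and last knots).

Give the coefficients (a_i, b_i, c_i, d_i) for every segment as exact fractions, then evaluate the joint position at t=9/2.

Δ: Δ0=9, Δ1=-4, Δ2=3
row 1: diag=6, rhs=-78; c'=1/3, d'=-13
row 2: denom=8−2·1/3=22/3; d'=(42−2·-13)/(22/3)=102/11
back: M2=102/11
back: M1=-13−1/3·102/11=-177/11
M: M0=0, M1=-177/11, M2=102/11, M3=0
seg 0: a=-5, c=M0/2=0, d=(M1−M0)/(6·1)=-59/22, b=Δ0−h0·(2M0+M1)/6=257/22
seg 1: a=4, c=M1/2=-177/22, d=(M2−M1)/(6·2)=93/44, b=Δ1−h1·(2M1+M2)/6=40/11
seg 2: a=-4, c=M2/2=51/11, d=(M3−M2)/(6·2)=-17/22, b=Δ2−h2·(2M2+M3)/6=-35/11
t_q=9/2 → seg 2, τ=3/2; S=-4+-35/11·τ+51/11·τ²+-17/22·τ³=-167/176

  seg 0: a=-5 b=257/22 c=0 d=-59/22
  seg 1: a=4 b=40/11 c=-177/22 d=93/44
  seg 2: a=-4 b=-35/11 c=51/11 d=-17/22
S(9/2) = -167/176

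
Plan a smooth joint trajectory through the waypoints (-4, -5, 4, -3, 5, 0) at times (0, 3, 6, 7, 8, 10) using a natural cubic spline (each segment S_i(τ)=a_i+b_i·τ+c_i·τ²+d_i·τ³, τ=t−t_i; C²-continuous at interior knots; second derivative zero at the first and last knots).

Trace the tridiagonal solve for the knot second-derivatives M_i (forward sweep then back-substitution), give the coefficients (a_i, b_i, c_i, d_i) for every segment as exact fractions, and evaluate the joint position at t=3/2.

Δ: Δ0=-1/3, Δ1=3, Δ2=-7, Δ3=8, Δ4=-5/2
row 1: diag=12, rhs=20; c'=1/4, d'=5/3
row 2: denom=8−3·1/4=29/4; d'=(-60−3·5/3)/(29/4)=-260/29
row 3: denom=4−1·4/29=112/29; d'=(90−1·-260/29)/(112/29)=205/8
row 4: denom=6−1·29/112=643/112; d'=(-63−1·205/8)/(643/112)=-9926/643
back: M4=-9926/643
back: M3=205/8−29/112·-9926/643=19047/643
back: M2=-260/29−4/29·19047/643=-8392/643
back: M1=5/3−1/4·-8392/643=9509/1929
M: M0=0, M1=9509/1929, M2=-8392/643, M3=19047/643, M4=-9926/643, M5=0
seg 0: a=-4, c=M0/2=0, d=(M1−M0)/(6·3)=9509/34722, b=Δ0−h0·(2M0+M1)/6=-10795/3858
seg 1: a=-5, c=M1/2=9509/3858, d=(M2−M1)/(6·3)=-34685/34722, b=Δ1−h1·(2M1+M2)/6=8866/1929
seg 2: a=4, c=M2/2=-4196/643, d=(M3−M2)/(6·1)=27439/3858, b=Δ2−h2·(2M2+M3)/6=-29269/3858
seg 3: a=-3, c=M3/2=19047/1286, d=(M4−M3)/(6·1)=-28973/3858, b=Δ3−h3·(2M3+M4)/6=1348/1929
seg 4: a=5, c=M4/2=-4963/643, d=(M5−M4)/(6·2)=4963/3858, b=Δ4−h4·(2M4+M5)/6=30059/3858
t_q=3/2 → seg 0, τ=3/2; S=-4+-10795/3858·τ+0·τ²+9509/34722·τ³=-74823/10288

  seg 0: a=-4 b=-10795/3858 c=0 d=9509/34722
  seg 1: a=-5 b=8866/1929 c=9509/3858 d=-34685/34722
  seg 2: a=4 b=-29269/3858 c=-4196/643 d=27439/3858
  seg 3: a=-3 b=1348/1929 c=19047/1286 d=-28973/3858
  seg 4: a=5 b=30059/3858 c=-4963/643 d=4963/3858
S(3/2) = -74823/10288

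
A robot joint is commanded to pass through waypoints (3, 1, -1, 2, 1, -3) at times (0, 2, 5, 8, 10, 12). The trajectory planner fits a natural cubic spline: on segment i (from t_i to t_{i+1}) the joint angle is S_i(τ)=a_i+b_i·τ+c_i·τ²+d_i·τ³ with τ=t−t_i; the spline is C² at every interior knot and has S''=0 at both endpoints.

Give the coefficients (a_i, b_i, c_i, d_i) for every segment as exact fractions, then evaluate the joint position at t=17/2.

Δ: Δ0=-1, Δ1=-2/3, Δ2=1, Δ3=-1/2, Δ4=-2
row 1: diag=10, rhs=2; c'=3/10, d'=1/5
row 2: denom=12−3·3/10=111/10; d'=(10−3·1/5)/(111/10)=94/111
row 3: denom=10−3·10/37=340/37; d'=(-9−3·94/111)/(340/37)=-427/340
row 4: denom=8−2·37/170=643/85; d'=(-9−2·-427/340)/(643/85)=-1103/1286
back: M4=-1103/1286
back: M3=-427/340−37/170·-1103/1286=-1375/1286
back: M2=94/111−10/37·-1375/1286=2191/1929
back: M1=1/5−3/10·2191/1929=-181/1286
M: M0=0, M1=-181/1286, M2=2191/1929, M3=-1375/1286, M4=-1103/1286, M5=0
seg 0: a=3, c=M0/2=0, d=(M1−M0)/(6·2)=-181/15432, b=Δ0−h0·(2M0+M1)/6=-3677/3858
seg 1: a=1, c=M1/2=-181/2572, d=(M2−M1)/(6·3)=4925/69444, b=Δ1−h1·(2M1+M2)/6=-2110/1929
seg 2: a=-1, c=M2/2=2191/3858, d=(M3−M2)/(6·3)=-8507/69444, b=Δ2−h2·(2M2+M3)/6=3077/7716
seg 3: a=2, c=M3/2=-1375/2572, d=(M4−M3)/(6·2)=34/1929, b=Δ3−h3·(2M3+M4)/6=962/1929
seg 4: a=1, c=M4/2=-1103/2572, d=(M5−M4)/(6·2)=1103/15432, b=Δ4−h4·(2M4+M5)/6=-2755/1929
t_q=17/2 → seg 3, τ=1/2; S=2+962/1929·τ+-1375/2572·τ²+34/1929·τ³=21789/10288

  seg 0: a=3 b=-3677/3858 c=0 d=-181/15432
  seg 1: a=1 b=-2110/1929 c=-181/2572 d=4925/69444
  seg 2: a=-1 b=3077/7716 c=2191/3858 d=-8507/69444
  seg 3: a=2 b=962/1929 c=-1375/2572 d=34/1929
  seg 4: a=1 b=-2755/1929 c=-1103/2572 d=1103/15432
S(17/2) = 21789/10288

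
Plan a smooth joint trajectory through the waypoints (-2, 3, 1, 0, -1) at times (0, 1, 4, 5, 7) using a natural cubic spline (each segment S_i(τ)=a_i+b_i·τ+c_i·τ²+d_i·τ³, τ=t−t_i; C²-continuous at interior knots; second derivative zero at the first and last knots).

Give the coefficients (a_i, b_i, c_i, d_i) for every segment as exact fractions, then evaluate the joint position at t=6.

Δ: Δ0=5, Δ1=-2/3, Δ2=-1, Δ3=-1/2
row 1: diag=8, rhs=-34; c'=3/8, d'=-17/4
row 2: denom=8−3·3/8=55/8; d'=(-2−3·-17/4)/(55/8)=86/55
row 3: denom=6−1·8/55=322/55; d'=(3−1·86/55)/(322/55)=79/322
back: M3=79/322
back: M2=86/55−8/55·79/322=246/161
back: M1=-17/4−3/8·246/161=-1553/322
M: M0=0, M1=-1553/322, M2=246/161, M3=79/322, M4=0
seg 0: a=-2, c=M0/2=0, d=(M1−M0)/(6·1)=-1553/1932, b=Δ0−h0·(2M0+M1)/6=11213/1932
seg 1: a=3, c=M1/2=-1553/644, d=(M2−M1)/(6·3)=2045/5796, b=Δ1−h1·(2M1+M2)/6=3277/966
seg 2: a=1, c=M2/2=123/161, d=(M3−M2)/(6·1)=-59/276, b=Δ2−h2·(2M2+M3)/6=-2995/1932
seg 3: a=0, c=M3/2=79/644, d=(M4−M3)/(6·2)=-79/3864, b=Δ3−h3·(2M3+M4)/6=-641/966
t_q=6 → seg 3, τ=1; S=0+-641/966·τ+79/644·τ²+-79/3864·τ³=-723/1288

  seg 0: a=-2 b=11213/1932 c=0 d=-1553/1932
  seg 1: a=3 b=3277/966 c=-1553/644 d=2045/5796
  seg 2: a=1 b=-2995/1932 c=123/161 d=-59/276
  seg 3: a=0 b=-641/966 c=79/644 d=-79/3864
S(6) = -723/1288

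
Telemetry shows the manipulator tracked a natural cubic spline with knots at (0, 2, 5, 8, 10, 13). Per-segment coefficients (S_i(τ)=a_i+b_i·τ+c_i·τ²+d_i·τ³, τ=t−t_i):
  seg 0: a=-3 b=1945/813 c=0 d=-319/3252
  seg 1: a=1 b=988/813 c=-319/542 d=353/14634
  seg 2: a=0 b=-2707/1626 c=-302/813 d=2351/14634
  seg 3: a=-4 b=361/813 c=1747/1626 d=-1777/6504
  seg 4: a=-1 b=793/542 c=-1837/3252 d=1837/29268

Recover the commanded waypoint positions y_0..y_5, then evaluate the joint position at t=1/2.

y_0=-3 y_1=1 y_2=0 y_3=-4 y_4=-1 y_5=0
S(1/2) = -15749/8672

y_0 = S_0(0) = a_0 = -3
y_1 = S_1(0) = a_1 = 1
y_2 = S_2(0) = a_2 = 0
y_3 = S_3(0) = a_3 = -4
y_4 = S_4(0) = a_4 = -1
y_5 = S_4(3) = 0
t_q=1/2 is in segment 0 (τ=1/2); S_0(τ)=-15749/8672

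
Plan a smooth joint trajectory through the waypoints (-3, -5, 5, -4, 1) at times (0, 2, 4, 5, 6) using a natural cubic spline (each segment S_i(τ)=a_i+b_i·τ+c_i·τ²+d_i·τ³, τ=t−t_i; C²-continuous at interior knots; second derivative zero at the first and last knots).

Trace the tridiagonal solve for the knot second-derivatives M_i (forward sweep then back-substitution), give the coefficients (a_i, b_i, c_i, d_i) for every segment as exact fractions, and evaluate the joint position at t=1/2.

  seg 0: a=-3 b=-181/42 c=0 d=139/168
  seg 1: a=-5 b=118/21 c=139/28 d=-443/168
  seg 2: a=5 b=-37/6 c=-76/7 d=337/42
  seg 3: a=-4 b=-80/21 c=185/14 d=-185/42
S(1/2) = -2263/448

Δ: Δ0=-1, Δ1=5, Δ2=-9, Δ3=5
row 1: diag=8, rhs=36; c'=1/4, d'=9/2
row 2: denom=6−2·1/4=11/2; d'=(-84−2·9/2)/(11/2)=-186/11
row 3: denom=4−1·2/11=42/11; d'=(84−1·-186/11)/(42/11)=185/7
back: M3=185/7
back: M2=-186/11−2/11·185/7=-152/7
back: M1=9/2−1/4·-152/7=139/14
M: M0=0, M1=139/14, M2=-152/7, M3=185/7, M4=0
seg 0: a=-3, c=M0/2=0, d=(M1−M0)/(6·2)=139/168, b=Δ0−h0·(2M0+M1)/6=-181/42
seg 1: a=-5, c=M1/2=139/28, d=(M2−M1)/(6·2)=-443/168, b=Δ1−h1·(2M1+M2)/6=118/21
seg 2: a=5, c=M2/2=-76/7, d=(M3−M2)/(6·1)=337/42, b=Δ2−h2·(2M2+M3)/6=-37/6
seg 3: a=-4, c=M3/2=185/14, d=(M4−M3)/(6·1)=-185/42, b=Δ3−h3·(2M3+M4)/6=-80/21
t_q=1/2 → seg 0, τ=1/2; S=-3+-181/42·τ+0·τ²+139/168·τ³=-2263/448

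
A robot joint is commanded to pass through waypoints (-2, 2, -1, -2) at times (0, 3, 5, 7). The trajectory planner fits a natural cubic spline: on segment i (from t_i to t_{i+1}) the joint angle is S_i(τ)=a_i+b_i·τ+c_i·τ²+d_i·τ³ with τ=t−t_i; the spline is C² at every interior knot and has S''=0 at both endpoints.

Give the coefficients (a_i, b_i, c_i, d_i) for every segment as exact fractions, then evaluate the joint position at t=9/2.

Δ: Δ0=4/3, Δ1=-3/2, Δ2=-1/2
row 1: diag=10, rhs=-17; c'=1/5, d'=-17/10
row 2: denom=8−2·1/5=38/5; d'=(6−2·-17/10)/(38/5)=47/38
back: M2=47/38
back: M1=-17/10−1/5·47/38=-37/19
M: M0=0, M1=-37/19, M2=47/38, M3=0
seg 0: a=-2, c=M0/2=0, d=(M1−M0)/(6·3)=-37/342, b=Δ0−h0·(2M0+M1)/6=263/114
seg 1: a=2, c=M1/2=-37/38, d=(M2−M1)/(6·2)=121/456, b=Δ1−h1·(2M1+M2)/6=-35/57
seg 2: a=-1, c=M2/2=47/76, d=(M3−M2)/(6·2)=-47/456, b=Δ2−h2·(2M2+M3)/6=-151/114
t_q=9/2 → seg 1, τ=3/2; S=2+-35/57·τ+-37/38·τ²+121/456·τ³=-263/1216

  seg 0: a=-2 b=263/114 c=0 d=-37/342
  seg 1: a=2 b=-35/57 c=-37/38 d=121/456
  seg 2: a=-1 b=-151/114 c=47/76 d=-47/456
S(9/2) = -263/1216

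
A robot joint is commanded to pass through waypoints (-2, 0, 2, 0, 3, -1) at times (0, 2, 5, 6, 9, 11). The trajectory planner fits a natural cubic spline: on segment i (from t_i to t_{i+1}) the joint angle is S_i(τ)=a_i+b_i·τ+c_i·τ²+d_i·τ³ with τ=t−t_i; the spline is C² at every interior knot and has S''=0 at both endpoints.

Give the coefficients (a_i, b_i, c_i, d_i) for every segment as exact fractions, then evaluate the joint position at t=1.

Δ: Δ0=1, Δ1=2/3, Δ2=-2, Δ3=1, Δ4=-2
row 1: diag=10, rhs=-2; c'=3/10, d'=-1/5
row 2: denom=8−3·3/10=71/10; d'=(-16−3·-1/5)/(71/10)=-154/71
row 3: denom=8−1·10/71=558/71; d'=(18−1·-154/71)/(558/71)=716/279
row 4: denom=10−3·71/186=549/62; d'=(-18−3·716/279)/(549/62)=-4780/1647
back: M4=-4780/1647
back: M3=716/279−71/186·-4780/1647=18154/4941
back: M2=-154/71−10/71·18154/4941=-13274/4941
back: M1=-1/5−3/10·-13274/4941=998/1647
M: M0=0, M1=998/1647, M2=-13274/4941, M3=18154/4941, M4=-4780/1647, M5=0
seg 0: a=-2, c=M0/2=0, d=(M1−M0)/(6·2)=499/9882, b=Δ0−h0·(2M0+M1)/6=3943/4941
seg 1: a=0, c=M1/2=499/1647, d=(M2−M1)/(6·3)=-8134/44469, b=Δ1−h1·(2M1+M2)/6=6937/4941
seg 2: a=2, c=M2/2=-6637/4941, d=(M3−M2)/(6·1)=194/183, b=Δ2−h2·(2M2+M3)/6=-8483/4941
seg 3: a=0, c=M3/2=9077/4941, d=(M4−M3)/(6·3)=-16247/44469, b=Δ3−h3·(2M3+M4)/6=-6043/4941
seg 4: a=3, c=M4/2=-2390/1647, d=(M5−M4)/(6·2)=1195/4941, b=Δ4−h4·(2M4+M5)/6=-322/4941
t_q=1 → seg 0, τ=1; S=-2+3943/4941·τ+0·τ²+499/9882·τ³=-3793/3294

  seg 0: a=-2 b=3943/4941 c=0 d=499/9882
  seg 1: a=0 b=6937/4941 c=499/1647 d=-8134/44469
  seg 2: a=2 b=-8483/4941 c=-6637/4941 d=194/183
  seg 3: a=0 b=-6043/4941 c=9077/4941 d=-16247/44469
  seg 4: a=3 b=-322/4941 c=-2390/1647 d=1195/4941
S(1) = -3793/3294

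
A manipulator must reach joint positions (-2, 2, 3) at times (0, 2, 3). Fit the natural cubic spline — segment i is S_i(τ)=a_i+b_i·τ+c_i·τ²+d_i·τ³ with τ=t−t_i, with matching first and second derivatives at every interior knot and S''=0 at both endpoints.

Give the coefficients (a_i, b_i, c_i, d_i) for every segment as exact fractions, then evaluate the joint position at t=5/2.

Δ: Δ0=2, Δ1=1
row 1: diag=6, rhs=-6; c'=1/6, d'=-1
back: M1=-1
M: M0=0, M1=-1, M2=0
seg 0: a=-2, c=M0/2=0, d=(M1−M0)/(6·2)=-1/12, b=Δ0−h0·(2M0+M1)/6=7/3
seg 1: a=2, c=M1/2=-1/2, d=(M2−M1)/(6·1)=1/6, b=Δ1−h1·(2M1+M2)/6=4/3
t_q=5/2 → seg 1, τ=1/2; S=2+4/3·τ+-1/2·τ²+1/6·τ³=41/16

  seg 0: a=-2 b=7/3 c=0 d=-1/12
  seg 1: a=2 b=4/3 c=-1/2 d=1/6
S(5/2) = 41/16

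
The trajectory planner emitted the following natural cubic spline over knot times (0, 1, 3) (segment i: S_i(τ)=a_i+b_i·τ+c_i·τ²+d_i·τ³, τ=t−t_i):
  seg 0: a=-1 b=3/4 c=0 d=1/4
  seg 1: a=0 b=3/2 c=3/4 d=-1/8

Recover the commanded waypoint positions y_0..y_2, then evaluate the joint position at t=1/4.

y_0=-1 y_1=0 y_2=5
S(1/4) = -207/256

y_0 = S_0(0) = a_0 = -1
y_1 = S_1(0) = a_1 = 0
y_2 = S_1(2) = 5
t_q=1/4 is in segment 0 (τ=1/4); S_0(τ)=-207/256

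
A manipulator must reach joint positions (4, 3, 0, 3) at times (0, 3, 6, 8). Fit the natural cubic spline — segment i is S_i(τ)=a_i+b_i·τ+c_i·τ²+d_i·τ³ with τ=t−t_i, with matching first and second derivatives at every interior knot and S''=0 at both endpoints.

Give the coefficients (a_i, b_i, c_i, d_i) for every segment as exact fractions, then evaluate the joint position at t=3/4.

  seg 0: a=4 b=11/222 c=0 d=-85/1998
  seg 1: a=3 b=-122/111 c=-85/222 d=277/1998
  seg 2: a=0 b=77/222 c=32/37 d=-16/111
S(3/4) = 19035/4736

Δ: Δ0=-1/3, Δ1=-1, Δ2=3/2
row 1: diag=12, rhs=-4; c'=1/4, d'=-1/3
row 2: denom=10−3·1/4=37/4; d'=(15−3·-1/3)/(37/4)=64/37
back: M2=64/37
back: M1=-1/3−1/4·64/37=-85/111
M: M0=0, M1=-85/111, M2=64/37, M3=0
seg 0: a=4, c=M0/2=0, d=(M1−M0)/(6·3)=-85/1998, b=Δ0−h0·(2M0+M1)/6=11/222
seg 1: a=3, c=M1/2=-85/222, d=(M2−M1)/(6·3)=277/1998, b=Δ1−h1·(2M1+M2)/6=-122/111
seg 2: a=0, c=M2/2=32/37, d=(M3−M2)/(6·2)=-16/111, b=Δ2−h2·(2M2+M3)/6=77/222
t_q=3/4 → seg 0, τ=3/4; S=4+11/222·τ+0·τ²+-85/1998·τ³=19035/4736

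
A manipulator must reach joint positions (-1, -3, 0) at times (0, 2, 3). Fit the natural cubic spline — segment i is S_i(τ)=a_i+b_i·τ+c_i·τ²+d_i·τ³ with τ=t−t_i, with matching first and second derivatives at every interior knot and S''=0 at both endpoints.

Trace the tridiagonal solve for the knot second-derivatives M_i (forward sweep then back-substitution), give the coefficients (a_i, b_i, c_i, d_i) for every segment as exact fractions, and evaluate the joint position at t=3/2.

  seg 0: a=-1 b=-7/3 c=0 d=1/3
  seg 1: a=-3 b=5/3 c=2 d=-2/3
S(3/2) = -27/8

Δ: Δ0=-1, Δ1=3
row 1: diag=6, rhs=24; c'=1/6, d'=4
back: M1=4
M: M0=0, M1=4, M2=0
seg 0: a=-1, c=M0/2=0, d=(M1−M0)/(6·2)=1/3, b=Δ0−h0·(2M0+M1)/6=-7/3
seg 1: a=-3, c=M1/2=2, d=(M2−M1)/(6·1)=-2/3, b=Δ1−h1·(2M1+M2)/6=5/3
t_q=3/2 → seg 0, τ=3/2; S=-1+-7/3·τ+0·τ²+1/3·τ³=-27/8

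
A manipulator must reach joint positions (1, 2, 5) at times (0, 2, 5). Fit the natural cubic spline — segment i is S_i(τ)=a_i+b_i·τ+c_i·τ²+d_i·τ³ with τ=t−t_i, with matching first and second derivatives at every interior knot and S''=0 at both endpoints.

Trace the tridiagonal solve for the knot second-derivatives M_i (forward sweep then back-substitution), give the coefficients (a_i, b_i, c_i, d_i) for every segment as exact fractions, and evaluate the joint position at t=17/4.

Δ: Δ0=1/2, Δ1=1
row 1: diag=10, rhs=3; c'=3/10, d'=3/10
back: M1=3/10
M: M0=0, M1=3/10, M2=0
seg 0: a=1, c=M0/2=0, d=(M1−M0)/(6·2)=1/40, b=Δ0−h0·(2M0+M1)/6=2/5
seg 1: a=2, c=M1/2=3/20, d=(M2−M1)/(6·3)=-1/60, b=Δ1−h1·(2M1+M2)/6=7/10
t_q=17/4 → seg 1, τ=9/4; S=2+7/10·τ+3/20·τ²+-1/60·τ³=1061/256

  seg 0: a=1 b=2/5 c=0 d=1/40
  seg 1: a=2 b=7/10 c=3/20 d=-1/60
S(17/4) = 1061/256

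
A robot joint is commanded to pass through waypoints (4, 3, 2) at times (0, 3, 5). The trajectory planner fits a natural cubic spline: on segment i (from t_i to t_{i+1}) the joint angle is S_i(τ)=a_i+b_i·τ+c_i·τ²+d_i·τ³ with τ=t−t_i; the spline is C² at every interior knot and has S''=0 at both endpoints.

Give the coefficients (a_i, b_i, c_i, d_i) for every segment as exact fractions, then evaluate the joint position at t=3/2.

  seg 0: a=4 b=-17/60 c=0 d=-1/180
  seg 1: a=3 b=-13/30 c=-1/20 d=1/120
S(3/2) = 569/160

Δ: Δ0=-1/3, Δ1=-1/2
row 1: diag=10, rhs=-1; c'=1/5, d'=-1/10
back: M1=-1/10
M: M0=0, M1=-1/10, M2=0
seg 0: a=4, c=M0/2=0, d=(M1−M0)/(6·3)=-1/180, b=Δ0−h0·(2M0+M1)/6=-17/60
seg 1: a=3, c=M1/2=-1/20, d=(M2−M1)/(6·2)=1/120, b=Δ1−h1·(2M1+M2)/6=-13/30
t_q=3/2 → seg 0, τ=3/2; S=4+-17/60·τ+0·τ²+-1/180·τ³=569/160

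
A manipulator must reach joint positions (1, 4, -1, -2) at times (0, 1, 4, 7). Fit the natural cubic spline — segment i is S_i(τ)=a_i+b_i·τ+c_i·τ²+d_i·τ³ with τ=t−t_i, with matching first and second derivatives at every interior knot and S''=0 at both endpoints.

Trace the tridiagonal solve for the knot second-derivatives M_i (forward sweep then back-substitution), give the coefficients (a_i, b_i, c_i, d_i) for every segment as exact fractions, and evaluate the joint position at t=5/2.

  seg 0: a=1 b=107/29 c=0 d=-20/29
  seg 1: a=4 b=47/29 c=-60/29 d=254/783
  seg 2: a=-1 b=-59/29 c=74/87 d=-74/783
S(5/2) = 333/116

Δ: Δ0=3, Δ1=-5/3, Δ2=-1/3
row 1: diag=8, rhs=-28; c'=3/8, d'=-7/2
row 2: denom=12−3·3/8=87/8; d'=(8−3·-7/2)/(87/8)=148/87
back: M2=148/87
back: M1=-7/2−3/8·148/87=-120/29
M: M0=0, M1=-120/29, M2=148/87, M3=0
seg 0: a=1, c=M0/2=0, d=(M1−M0)/(6·1)=-20/29, b=Δ0−h0·(2M0+M1)/6=107/29
seg 1: a=4, c=M1/2=-60/29, d=(M2−M1)/(6·3)=254/783, b=Δ1−h1·(2M1+M2)/6=47/29
seg 2: a=-1, c=M2/2=74/87, d=(M3−M2)/(6·3)=-74/783, b=Δ2−h2·(2M2+M3)/6=-59/29
t_q=5/2 → seg 1, τ=3/2; S=4+47/29·τ+-60/29·τ²+254/783·τ³=333/116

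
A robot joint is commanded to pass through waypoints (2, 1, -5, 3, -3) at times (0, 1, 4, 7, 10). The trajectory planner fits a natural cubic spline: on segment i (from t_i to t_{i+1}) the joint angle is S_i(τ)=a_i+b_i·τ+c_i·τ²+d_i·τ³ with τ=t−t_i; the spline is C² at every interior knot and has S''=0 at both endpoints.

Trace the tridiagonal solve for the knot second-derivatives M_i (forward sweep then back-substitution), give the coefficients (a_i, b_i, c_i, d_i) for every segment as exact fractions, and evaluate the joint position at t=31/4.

  seg 0: a=2 b=-209/324 c=0 d=-115/324
  seg 1: a=1 b=-277/162 c=-115/108 d=941/2916
  seg 2: a=-5 b=199/324 c=149/81 d=-1123/2916
  seg 3: a=3 b=203/162 c=-527/324 d=527/2916
S(31/4) = 7145/2304

Δ: Δ0=-1, Δ1=-2, Δ2=8/3, Δ3=-2
row 1: diag=8, rhs=-6; c'=3/8, d'=-3/4
row 2: denom=12−3·3/8=87/8; d'=(28−3·-3/4)/(87/8)=242/87
row 3: denom=12−3·8/29=324/29; d'=(-28−3·242/87)/(324/29)=-527/162
back: M3=-527/162
back: M2=242/87−8/29·-527/162=298/81
back: M1=-3/4−3/8·298/81=-115/54
M: M0=0, M1=-115/54, M2=298/81, M3=-527/162, M4=0
seg 0: a=2, c=M0/2=0, d=(M1−M0)/(6·1)=-115/324, b=Δ0−h0·(2M0+M1)/6=-209/324
seg 1: a=1, c=M1/2=-115/108, d=(M2−M1)/(6·3)=941/2916, b=Δ1−h1·(2M1+M2)/6=-277/162
seg 2: a=-5, c=M2/2=149/81, d=(M3−M2)/(6·3)=-1123/2916, b=Δ2−h2·(2M2+M3)/6=199/324
seg 3: a=3, c=M3/2=-527/324, d=(M4−M3)/(6·3)=527/2916, b=Δ3−h3·(2M3+M4)/6=203/162
t_q=31/4 → seg 3, τ=3/4; S=3+203/162·τ+-527/324·τ²+527/2916·τ³=7145/2304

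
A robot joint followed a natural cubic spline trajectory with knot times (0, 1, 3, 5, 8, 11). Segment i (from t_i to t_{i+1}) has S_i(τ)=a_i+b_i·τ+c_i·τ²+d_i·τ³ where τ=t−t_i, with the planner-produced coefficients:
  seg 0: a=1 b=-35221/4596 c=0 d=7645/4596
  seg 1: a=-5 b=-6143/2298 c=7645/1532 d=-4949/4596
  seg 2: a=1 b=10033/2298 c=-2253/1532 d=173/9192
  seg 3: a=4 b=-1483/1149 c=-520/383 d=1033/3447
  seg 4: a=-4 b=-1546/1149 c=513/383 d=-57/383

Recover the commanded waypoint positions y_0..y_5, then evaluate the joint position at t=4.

y_0=1 y_1=-5 y_2=1 y_3=4 y_4=-4 y_5=0
S(4) = 11993/3064

y_0 = S_0(0) = a_0 = 1
y_1 = S_1(0) = a_1 = -5
y_2 = S_2(0) = a_2 = 1
y_3 = S_3(0) = a_3 = 4
y_4 = S_4(0) = a_4 = -4
y_5 = S_4(3) = 0
t_q=4 is in segment 2 (τ=1); S_2(τ)=11993/3064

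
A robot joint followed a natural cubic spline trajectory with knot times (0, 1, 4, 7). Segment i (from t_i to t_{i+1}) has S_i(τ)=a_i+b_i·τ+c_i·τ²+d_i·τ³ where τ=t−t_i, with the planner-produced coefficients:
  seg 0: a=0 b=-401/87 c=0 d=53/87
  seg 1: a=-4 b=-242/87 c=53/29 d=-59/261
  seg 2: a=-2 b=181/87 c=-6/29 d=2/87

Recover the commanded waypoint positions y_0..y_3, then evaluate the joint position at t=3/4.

y_0=0 y_1=-4 y_2=-2 y_3=3
S(3/4) = -5939/1856

y_0 = S_0(0) = a_0 = 0
y_1 = S_1(0) = a_1 = -4
y_2 = S_2(0) = a_2 = -2
y_3 = S_2(3) = 3
t_q=3/4 is in segment 0 (τ=3/4); S_0(τ)=-5939/1856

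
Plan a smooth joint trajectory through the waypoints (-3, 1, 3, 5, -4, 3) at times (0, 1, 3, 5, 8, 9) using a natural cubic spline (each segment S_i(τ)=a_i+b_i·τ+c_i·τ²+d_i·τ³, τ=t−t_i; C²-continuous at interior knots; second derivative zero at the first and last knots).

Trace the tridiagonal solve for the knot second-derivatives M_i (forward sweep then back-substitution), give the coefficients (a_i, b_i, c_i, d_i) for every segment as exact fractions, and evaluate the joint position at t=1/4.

Δ: Δ0=4, Δ1=1, Δ2=1, Δ3=-3, Δ4=7
row 1: diag=6, rhs=-18; c'=1/3, d'=-3
row 2: denom=8−2·1/3=22/3; d'=(0−2·-3)/(22/3)=9/11
row 3: denom=10−2·3/11=104/11; d'=(-24−2·9/11)/(104/11)=-141/52
row 4: denom=8−3·33/104=733/104; d'=(60−3·-141/52)/(733/104)=7086/733
back: M4=7086/733
back: M3=-141/52−33/104·7086/733=-4236/733
back: M2=9/11−3/11·-4236/733=1755/733
back: M1=-3−1/3·1755/733=-2784/733
M: M0=0, M1=-2784/733, M2=1755/733, M3=-4236/733, M4=7086/733, M5=0
seg 0: a=-3, c=M0/2=0, d=(M1−M0)/(6·1)=-464/733, b=Δ0−h0·(2M0+M1)/6=3396/733
seg 1: a=1, c=M1/2=-1392/733, d=(M2−M1)/(6·2)=1513/2932, b=Δ1−h1·(2M1+M2)/6=2004/733
seg 2: a=3, c=M2/2=1755/1466, d=(M3−M2)/(6·2)=-1997/2932, b=Δ2−h2·(2M2+M3)/6=975/733
seg 3: a=5, c=M3/2=-2118/733, d=(M4−M3)/(6·3)=629/733, b=Δ3−h3·(2M3+M4)/6=-1506/733
seg 4: a=-4, c=M4/2=3543/733, d=(M5−M4)/(6·1)=-1181/733, b=Δ4−h4·(2M4+M5)/6=2769/733
t_q=1/4 → seg 0, τ=1/4; S=-3+3396/733·τ+0·τ²+-464/733·τ³=-5429/2932

  seg 0: a=-3 b=3396/733 c=0 d=-464/733
  seg 1: a=1 b=2004/733 c=-1392/733 d=1513/2932
  seg 2: a=3 b=975/733 c=1755/1466 d=-1997/2932
  seg 3: a=5 b=-1506/733 c=-2118/733 d=629/733
  seg 4: a=-4 b=2769/733 c=3543/733 d=-1181/733
S(1/4) = -5429/2932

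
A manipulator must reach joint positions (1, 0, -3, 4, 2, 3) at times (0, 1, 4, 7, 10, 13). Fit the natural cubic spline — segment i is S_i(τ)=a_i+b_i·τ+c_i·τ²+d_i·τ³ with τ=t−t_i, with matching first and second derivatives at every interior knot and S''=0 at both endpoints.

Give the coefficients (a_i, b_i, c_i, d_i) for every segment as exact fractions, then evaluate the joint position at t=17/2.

Δ: Δ0=-1, Δ1=-1, Δ2=7/3, Δ3=-2/3, Δ4=1/3
row 1: diag=8, rhs=0; c'=3/8, d'=0
row 2: denom=12−3·3/8=87/8; d'=(20−3·0)/(87/8)=160/87
row 3: denom=12−3·8/29=324/29; d'=(-18−3·160/87)/(324/29)=-341/162
row 4: denom=12−3·29/108=403/36; d'=(6−3·-341/162)/(403/36)=1330/1209
back: M4=1330/1209
back: M3=-341/162−29/108·1330/1209=-2902/1209
back: M2=160/87−8/29·-2902/1209=1008/403
back: M1=0−3/8·1008/403=-378/403
M: M0=0, M1=-378/403, M2=1008/403, M3=-2902/1209, M4=1330/1209, M5=0
seg 0: a=1, c=M0/2=0, d=(M1−M0)/(6·1)=-63/403, b=Δ0−h0·(2M0+M1)/6=-340/403
seg 1: a=0, c=M1/2=-189/403, d=(M2−M1)/(6·3)=77/403, b=Δ1−h1·(2M1+M2)/6=-529/403
seg 2: a=-3, c=M2/2=504/403, d=(M3−M2)/(6·3)=-2963/10881, b=Δ2−h2·(2M2+M3)/6=32/31
seg 3: a=4, c=M3/2=-1451/1209, d=(M4−M3)/(6·3)=2116/10881, b=Δ3−h3·(2M3+M4)/6=477/403
seg 4: a=2, c=M4/2=665/1209, d=(M5−M4)/(6·3)=-665/10881, b=Δ4−h4·(2M4+M5)/6=-309/403
t_q=17/2 → seg 3, τ=3/2; S=4+477/403·τ+-1451/1209·τ²+2116/10881·τ³=6015/1612

  seg 0: a=1 b=-340/403 c=0 d=-63/403
  seg 1: a=0 b=-529/403 c=-189/403 d=77/403
  seg 2: a=-3 b=32/31 c=504/403 d=-2963/10881
  seg 3: a=4 b=477/403 c=-1451/1209 d=2116/10881
  seg 4: a=2 b=-309/403 c=665/1209 d=-665/10881
S(17/2) = 6015/1612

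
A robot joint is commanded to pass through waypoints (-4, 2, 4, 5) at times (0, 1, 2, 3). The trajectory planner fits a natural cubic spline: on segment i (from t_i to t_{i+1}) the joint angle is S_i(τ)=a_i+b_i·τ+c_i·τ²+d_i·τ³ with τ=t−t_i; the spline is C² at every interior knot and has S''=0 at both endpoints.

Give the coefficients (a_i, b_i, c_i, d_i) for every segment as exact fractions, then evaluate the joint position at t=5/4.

  seg 0: a=-4 b=7 c=0 d=-1
  seg 1: a=2 b=4 c=-3 d=1
  seg 2: a=4 b=1 c=0 d=0
S(5/4) = 181/64

Δ: Δ0=6, Δ1=2, Δ2=1
row 1: diag=4, rhs=-24; c'=1/4, d'=-6
row 2: denom=4−1·1/4=15/4; d'=(-6−1·-6)/(15/4)=0
back: M2=0
back: M1=-6−1/4·0=-6
M: M0=0, M1=-6, M2=0, M3=0
seg 0: a=-4, c=M0/2=0, d=(M1−M0)/(6·1)=-1, b=Δ0−h0·(2M0+M1)/6=7
seg 1: a=2, c=M1/2=-3, d=(M2−M1)/(6·1)=1, b=Δ1−h1·(2M1+M2)/6=4
seg 2: a=4, c=M2/2=0, d=(M3−M2)/(6·1)=0, b=Δ2−h2·(2M2+M3)/6=1
t_q=5/4 → seg 1, τ=1/4; S=2+4·τ+-3·τ²+1·τ³=181/64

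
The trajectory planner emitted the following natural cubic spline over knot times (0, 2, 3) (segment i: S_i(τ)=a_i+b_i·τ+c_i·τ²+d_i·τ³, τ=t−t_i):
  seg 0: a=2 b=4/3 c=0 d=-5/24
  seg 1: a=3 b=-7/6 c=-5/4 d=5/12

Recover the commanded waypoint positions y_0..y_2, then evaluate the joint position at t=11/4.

y_0=2 y_1=3 y_2=1
S(11/4) = 409/256

y_0 = S_0(0) = a_0 = 2
y_1 = S_1(0) = a_1 = 3
y_2 = S_1(1) = 1
t_q=11/4 is in segment 1 (τ=3/4); S_1(τ)=409/256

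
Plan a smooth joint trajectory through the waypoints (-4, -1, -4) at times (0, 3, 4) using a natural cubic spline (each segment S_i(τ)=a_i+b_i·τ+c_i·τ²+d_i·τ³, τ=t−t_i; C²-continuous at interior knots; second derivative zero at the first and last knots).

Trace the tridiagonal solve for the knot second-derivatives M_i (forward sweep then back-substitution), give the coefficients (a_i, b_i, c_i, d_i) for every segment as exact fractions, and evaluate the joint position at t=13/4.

  seg 0: a=-4 b=5/2 c=0 d=-1/6
  seg 1: a=-1 b=-2 c=-3/2 d=1/2
S(13/4) = -203/128

Δ: Δ0=1, Δ1=-3
row 1: diag=8, rhs=-24; c'=1/8, d'=-3
back: M1=-3
M: M0=0, M1=-3, M2=0
seg 0: a=-4, c=M0/2=0, d=(M1−M0)/(6·3)=-1/6, b=Δ0−h0·(2M0+M1)/6=5/2
seg 1: a=-1, c=M1/2=-3/2, d=(M2−M1)/(6·1)=1/2, b=Δ1−h1·(2M1+M2)/6=-2
t_q=13/4 → seg 1, τ=1/4; S=-1+-2·τ+-3/2·τ²+1/2·τ³=-203/128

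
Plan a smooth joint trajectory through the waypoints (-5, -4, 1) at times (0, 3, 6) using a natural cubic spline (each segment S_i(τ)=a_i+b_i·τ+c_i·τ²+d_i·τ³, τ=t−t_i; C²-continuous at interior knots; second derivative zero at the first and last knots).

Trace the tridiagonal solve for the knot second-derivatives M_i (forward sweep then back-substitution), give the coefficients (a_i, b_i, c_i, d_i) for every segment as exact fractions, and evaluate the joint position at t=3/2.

  seg 0: a=-5 b=0 c=0 d=1/27
  seg 1: a=-4 b=1 c=1/3 d=-1/27
S(3/2) = -39/8

Δ: Δ0=1/3, Δ1=5/3
row 1: diag=12, rhs=8; c'=1/4, d'=2/3
back: M1=2/3
M: M0=0, M1=2/3, M2=0
seg 0: a=-5, c=M0/2=0, d=(M1−M0)/(6·3)=1/27, b=Δ0−h0·(2M0+M1)/6=0
seg 1: a=-4, c=M1/2=1/3, d=(M2−M1)/(6·3)=-1/27, b=Δ1−h1·(2M1+M2)/6=1
t_q=3/2 → seg 0, τ=3/2; S=-5+0·τ+0·τ²+1/27·τ³=-39/8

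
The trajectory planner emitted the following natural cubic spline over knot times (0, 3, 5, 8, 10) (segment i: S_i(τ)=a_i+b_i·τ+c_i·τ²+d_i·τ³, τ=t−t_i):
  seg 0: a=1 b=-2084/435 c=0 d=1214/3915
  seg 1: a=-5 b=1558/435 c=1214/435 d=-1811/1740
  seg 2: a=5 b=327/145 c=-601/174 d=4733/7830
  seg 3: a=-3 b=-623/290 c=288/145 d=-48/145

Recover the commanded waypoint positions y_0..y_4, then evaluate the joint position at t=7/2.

y_0=1 y_1=-5 y_2=5 y_3=-3 y_4=-2
S(7/2) = -12257/4640

y_0 = S_0(0) = a_0 = 1
y_1 = S_1(0) = a_1 = -5
y_2 = S_2(0) = a_2 = 5
y_3 = S_3(0) = a_3 = -3
y_4 = S_3(2) = -2
t_q=7/2 is in segment 1 (τ=1/2); S_1(τ)=-12257/4640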